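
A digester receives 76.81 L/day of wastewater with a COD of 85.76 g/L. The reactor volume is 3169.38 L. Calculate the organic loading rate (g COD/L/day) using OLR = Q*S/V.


OLR = Q * S / V
= 76.81 * 85.76 / 3169.38
= 2.0784 g/L/day

2.0784 g/L/day


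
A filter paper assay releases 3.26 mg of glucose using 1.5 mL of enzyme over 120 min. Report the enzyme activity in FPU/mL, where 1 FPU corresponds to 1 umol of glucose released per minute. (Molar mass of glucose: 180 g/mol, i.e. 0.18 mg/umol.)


Activity = glucose_mg / (0.18 mg/umol * V_mL * t_min)
= 3.26 / (0.18 * 1.5 * 120)
= 0.1006 FPU/mL

0.1006 FPU/mL


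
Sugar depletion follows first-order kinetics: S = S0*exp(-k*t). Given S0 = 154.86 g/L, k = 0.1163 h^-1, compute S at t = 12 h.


S = S0 * exp(-k * t)
S = 154.86 * exp(-0.1163 * 12)
S = 38.3564 g/L

38.3564 g/L


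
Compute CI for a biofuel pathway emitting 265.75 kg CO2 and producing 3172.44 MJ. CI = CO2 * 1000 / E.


CI = CO2 * 1000 / E
= 265.75 * 1000 / 3172.44
= 83.7683 g CO2/MJ

83.7683 g CO2/MJ


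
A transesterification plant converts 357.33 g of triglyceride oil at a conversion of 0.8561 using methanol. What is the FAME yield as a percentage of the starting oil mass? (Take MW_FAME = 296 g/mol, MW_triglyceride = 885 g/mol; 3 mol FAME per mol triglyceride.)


m_FAME = oil * conv * (3 * 296 / 885) = oil * conv * (888/885)
= 357.33 * 0.8561 * 888 / 885
= 306.9472 g
Y = m_FAME / oil * 100 = conv * (888/885) * 100
= 0.8561 * 888 / 885 * 100
= 85.90%

85.90%


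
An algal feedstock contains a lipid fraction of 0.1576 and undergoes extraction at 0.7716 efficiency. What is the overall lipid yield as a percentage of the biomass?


Y = lipid_content * extraction_eff * 100
= 0.1576 * 0.7716 * 100
= 12.1604%

12.1604%


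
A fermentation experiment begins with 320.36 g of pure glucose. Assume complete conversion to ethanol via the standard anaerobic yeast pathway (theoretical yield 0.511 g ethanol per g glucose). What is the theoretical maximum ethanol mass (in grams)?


Theoretical ethanol yield: m_EtOH = 0.511 * m_glucose
m_EtOH = 0.511 * 320.36 = 163.7040 g

163.7040 g


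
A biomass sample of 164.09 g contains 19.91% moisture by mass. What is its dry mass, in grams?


Wd = Ww * (1 - MC/100)
= 164.09 * (1 - 19.91/100)
= 131.4197 g

131.4197 g


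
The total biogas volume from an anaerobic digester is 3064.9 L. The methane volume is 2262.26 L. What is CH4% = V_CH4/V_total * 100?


CH4% = V_CH4 / V_total * 100
= 2262.26 / 3064.9 * 100
= 73.8119%

73.8119%


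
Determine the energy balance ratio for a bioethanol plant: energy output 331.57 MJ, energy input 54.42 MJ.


EROI = E_out / E_in
= 331.57 / 54.42
= 6.0928

6.0928


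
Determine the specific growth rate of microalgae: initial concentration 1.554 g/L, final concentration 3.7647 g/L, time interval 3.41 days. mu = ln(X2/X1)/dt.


mu = ln(X2/X1) / dt
= ln(3.7647/1.554) / 3.41
= 0.2595 per day

0.2595 per day


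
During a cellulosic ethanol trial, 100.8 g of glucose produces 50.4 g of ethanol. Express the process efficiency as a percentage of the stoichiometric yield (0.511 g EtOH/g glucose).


Fermentation efficiency = (actual / (0.511 * glucose)) * 100
= (50.4 / (0.511 * 100.8)) * 100
= 97.8474%

97.8474%


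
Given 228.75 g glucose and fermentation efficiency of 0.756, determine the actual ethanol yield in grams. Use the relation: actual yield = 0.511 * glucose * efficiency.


Actual ethanol: m = 0.511 * 228.75 * 0.756
m = 88.3698 g

88.3698 g


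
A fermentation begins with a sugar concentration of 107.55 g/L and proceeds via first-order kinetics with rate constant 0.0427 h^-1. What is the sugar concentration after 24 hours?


S = S0 * exp(-k * t)
S = 107.55 * exp(-0.0427 * 24)
S = 38.5963 g/L

38.5963 g/L


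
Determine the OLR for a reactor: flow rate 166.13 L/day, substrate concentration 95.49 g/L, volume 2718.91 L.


OLR = Q * S / V
= 166.13 * 95.49 / 2718.91
= 5.8346 g/L/day

5.8346 g/L/day


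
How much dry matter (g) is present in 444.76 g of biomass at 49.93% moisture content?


Wd = Ww * (1 - MC/100)
= 444.76 * (1 - 49.93/100)
= 222.6913 g

222.6913 g


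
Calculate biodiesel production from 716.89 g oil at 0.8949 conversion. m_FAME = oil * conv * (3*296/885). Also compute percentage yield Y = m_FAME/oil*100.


m_FAME = oil * conv * (3 * 296 / 885) = oil * conv * (888/885)
= 716.89 * 0.8949 * 888 / 885
= 643.7196 g
Y = m_FAME / oil * 100 = conv * (888/885) * 100
= 0.8949 * 888 / 885 * 100
= 89.79%

643.7196 g FAME; Y = 89.79%


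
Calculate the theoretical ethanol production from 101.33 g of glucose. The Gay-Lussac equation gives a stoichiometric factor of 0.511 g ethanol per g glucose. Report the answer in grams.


Theoretical ethanol yield: m_EtOH = 0.511 * m_glucose
m_EtOH = 0.511 * 101.33 = 51.7796 g

51.7796 g


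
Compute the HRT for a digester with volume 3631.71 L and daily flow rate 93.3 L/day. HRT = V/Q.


HRT = V / Q
= 3631.71 / 93.3
= 38.9251 days

38.9251 days


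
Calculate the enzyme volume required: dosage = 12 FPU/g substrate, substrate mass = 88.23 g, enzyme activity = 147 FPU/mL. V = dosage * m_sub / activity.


V = dosage * m_sub / activity
V = 12 * 88.23 / 147
V = 7.2024 mL

7.2024 mL


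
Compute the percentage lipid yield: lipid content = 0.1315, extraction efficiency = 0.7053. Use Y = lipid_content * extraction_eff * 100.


Y = lipid_content * extraction_eff * 100
= 0.1315 * 0.7053 * 100
= 9.2747%

9.2747%


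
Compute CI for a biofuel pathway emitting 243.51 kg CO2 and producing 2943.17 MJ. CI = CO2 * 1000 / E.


CI = CO2 * 1000 / E
= 243.51 * 1000 / 2943.17
= 82.7373 g CO2/MJ

82.7373 g CO2/MJ


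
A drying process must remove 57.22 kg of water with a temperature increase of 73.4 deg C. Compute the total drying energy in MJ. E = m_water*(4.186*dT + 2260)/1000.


E = m_water * (4.186 * dT + 2260) / 1000
= 57.22 * (4.186 * 73.4 + 2260) / 1000
= 146.8982 MJ

146.8982 MJ


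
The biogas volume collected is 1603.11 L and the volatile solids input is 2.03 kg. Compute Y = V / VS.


Y = V / VS
= 1603.11 / 2.03
= 789.7094 L/kg VS

789.7094 L/kg VS


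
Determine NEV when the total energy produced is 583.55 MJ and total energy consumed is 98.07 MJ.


NEV = E_out - E_in
= 583.55 - 98.07
= 485.4800 MJ

485.4800 MJ


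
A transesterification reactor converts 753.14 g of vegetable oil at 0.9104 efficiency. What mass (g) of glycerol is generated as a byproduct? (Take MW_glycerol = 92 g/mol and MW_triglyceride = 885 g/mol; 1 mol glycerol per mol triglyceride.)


glycerol = oil * conv * (92/885)
= 753.14 * 0.9104 * 92 / 885
= 71.2775 g

71.2775 g


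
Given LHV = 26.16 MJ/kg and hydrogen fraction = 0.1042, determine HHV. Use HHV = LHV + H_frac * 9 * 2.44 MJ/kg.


HHV = LHV + H_frac * 9 * 2.44
= 26.16 + 0.1042 * 9 * 2.44
= 28.4482 MJ/kg

28.4482 MJ/kg


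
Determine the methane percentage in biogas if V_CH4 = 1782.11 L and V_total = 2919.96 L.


CH4% = V_CH4 / V_total * 100
= 1782.11 / 2919.96 * 100
= 61.0320%

61.0320%


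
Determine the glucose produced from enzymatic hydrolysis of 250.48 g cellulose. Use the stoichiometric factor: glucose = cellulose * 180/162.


glucose = cellulose * 180/162
= 250.48 * 180/162
= 278.3111 g

278.3111 g


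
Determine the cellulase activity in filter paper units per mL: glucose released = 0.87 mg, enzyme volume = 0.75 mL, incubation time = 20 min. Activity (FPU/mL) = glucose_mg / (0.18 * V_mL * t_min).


Activity = glucose_mg / (0.18 mg/umol * V_mL * t_min)
= 0.87 / (0.18 * 0.75 * 20)
= 0.3222 FPU/mL

0.3222 FPU/mL


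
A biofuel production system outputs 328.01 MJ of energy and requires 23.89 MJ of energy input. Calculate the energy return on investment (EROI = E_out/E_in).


EROI = E_out / E_in
= 328.01 / 23.89
= 13.7300

13.7300


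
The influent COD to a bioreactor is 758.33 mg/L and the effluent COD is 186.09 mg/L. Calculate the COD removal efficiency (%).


eta = (COD_in - COD_out) / COD_in * 100
= (758.33 - 186.09) / 758.33 * 100
= 75.4606%

75.4606%


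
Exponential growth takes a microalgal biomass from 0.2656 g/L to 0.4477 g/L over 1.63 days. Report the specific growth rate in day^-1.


mu = ln(X2/X1) / dt
= ln(0.4477/0.2656) / 1.63
= 0.3203 per day

0.3203 per day


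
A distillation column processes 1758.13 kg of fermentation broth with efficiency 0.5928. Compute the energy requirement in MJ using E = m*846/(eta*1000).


E = m * 846 / (eta * 1000)
= 1758.13 * 846 / (0.5928 * 1000)
= 2509.0722 MJ

2509.0722 MJ


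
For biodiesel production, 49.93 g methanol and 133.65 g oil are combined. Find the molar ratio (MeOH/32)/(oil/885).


Molar ratio = n_MeOH / n_oil = (MeOH/32) / (oil/885) = (MeOH * 885) / (32 * oil)
= (49.93 * 885) / (32 * 133.65)
= 10.3320

10.3320


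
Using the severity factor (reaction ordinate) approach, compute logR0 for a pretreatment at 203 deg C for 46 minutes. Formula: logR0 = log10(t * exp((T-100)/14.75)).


logR0 = log10(t * exp((T - 100) / 14.75))
= log10(46 * exp((203 - 100) / 14.75))
= 4.6955

4.6955


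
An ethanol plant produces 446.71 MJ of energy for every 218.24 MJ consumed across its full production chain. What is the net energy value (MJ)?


NEV = E_out - E_in
= 446.71 - 218.24
= 228.4700 MJ

228.4700 MJ


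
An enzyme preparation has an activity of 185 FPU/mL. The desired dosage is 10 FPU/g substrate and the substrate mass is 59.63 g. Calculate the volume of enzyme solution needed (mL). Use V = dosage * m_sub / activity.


V = dosage * m_sub / activity
V = 10 * 59.63 / 185
V = 3.2232 mL

3.2232 mL


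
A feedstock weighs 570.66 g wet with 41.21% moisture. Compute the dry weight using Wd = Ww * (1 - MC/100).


Wd = Ww * (1 - MC/100)
= 570.66 * (1 - 41.21/100)
= 335.4910 g

335.4910 g


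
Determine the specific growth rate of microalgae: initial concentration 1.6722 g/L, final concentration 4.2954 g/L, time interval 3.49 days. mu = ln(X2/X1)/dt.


mu = ln(X2/X1) / dt
= ln(4.2954/1.6722) / 3.49
= 0.2703 per day

0.2703 per day


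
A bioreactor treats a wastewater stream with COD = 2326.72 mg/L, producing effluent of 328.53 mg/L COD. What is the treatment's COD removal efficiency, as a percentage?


eta = (COD_in - COD_out) / COD_in * 100
= (2326.72 - 328.53) / 2326.72 * 100
= 85.8801%

85.8801%


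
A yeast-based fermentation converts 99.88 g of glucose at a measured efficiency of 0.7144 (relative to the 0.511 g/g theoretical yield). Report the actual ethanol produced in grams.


Actual ethanol: m = 0.511 * 99.88 * 0.7144
m = 36.4620 g

36.4620 g


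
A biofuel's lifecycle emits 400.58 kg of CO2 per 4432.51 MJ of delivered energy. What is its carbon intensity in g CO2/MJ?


CI = CO2 * 1000 / E
= 400.58 * 1000 / 4432.51
= 90.3732 g CO2/MJ

90.3732 g CO2/MJ


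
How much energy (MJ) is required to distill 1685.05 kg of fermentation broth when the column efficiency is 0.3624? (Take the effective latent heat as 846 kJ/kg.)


E = m * 846 / (eta * 1000)
= 1685.05 * 846 / (0.3624 * 1000)
= 3933.6432 MJ

3933.6432 MJ


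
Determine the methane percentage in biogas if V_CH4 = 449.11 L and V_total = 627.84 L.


CH4% = V_CH4 / V_total * 100
= 449.11 / 627.84 * 100
= 71.5326%

71.5326%


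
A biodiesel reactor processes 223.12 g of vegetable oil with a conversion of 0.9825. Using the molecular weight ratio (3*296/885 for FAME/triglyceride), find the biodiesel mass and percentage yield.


m_FAME = oil * conv * (3 * 296 / 885) = oil * conv * (888/885)
= 223.12 * 0.9825 * 888 / 885
= 219.9585 g
Y = m_FAME / oil * 100 = conv * (888/885) * 100
= 0.9825 * 888 / 885 * 100
= 98.58%

219.9585 g FAME; Y = 98.58%


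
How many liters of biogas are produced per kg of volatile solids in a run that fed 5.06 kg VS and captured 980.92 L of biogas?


Y = V / VS
= 980.92 / 5.06
= 193.8577 L/kg VS

193.8577 L/kg VS


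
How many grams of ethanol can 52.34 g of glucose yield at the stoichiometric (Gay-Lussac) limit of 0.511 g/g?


Theoretical ethanol yield: m_EtOH = 0.511 * m_glucose
m_EtOH = 0.511 * 52.34 = 26.7457 g

26.7457 g


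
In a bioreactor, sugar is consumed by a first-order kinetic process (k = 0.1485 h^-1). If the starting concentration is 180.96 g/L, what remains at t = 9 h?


S = S0 * exp(-k * t)
S = 180.96 * exp(-0.1485 * 9)
S = 47.5497 g/L

47.5497 g/L


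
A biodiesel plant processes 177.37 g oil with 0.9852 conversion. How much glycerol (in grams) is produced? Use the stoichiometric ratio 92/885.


glycerol = oil * conv * (92/885)
= 177.37 * 0.9852 * 92 / 885
= 18.1656 g

18.1656 g


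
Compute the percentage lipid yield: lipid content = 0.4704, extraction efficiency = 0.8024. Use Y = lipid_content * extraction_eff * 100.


Y = lipid_content * extraction_eff * 100
= 0.4704 * 0.8024 * 100
= 37.7449%

37.7449%


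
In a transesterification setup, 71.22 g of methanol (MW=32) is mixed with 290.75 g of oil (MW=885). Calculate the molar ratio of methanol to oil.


Molar ratio = n_MeOH / n_oil = (MeOH/32) / (oil/885) = (MeOH * 885) / (32 * oil)
= (71.22 * 885) / (32 * 290.75)
= 6.7745

6.7745


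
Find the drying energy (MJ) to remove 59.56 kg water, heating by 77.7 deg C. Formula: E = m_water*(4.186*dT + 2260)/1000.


E = m_water * (4.186 * dT + 2260) / 1000
= 59.56 * (4.186 * 77.7 + 2260) / 1000
= 153.9776 MJ

153.9776 MJ


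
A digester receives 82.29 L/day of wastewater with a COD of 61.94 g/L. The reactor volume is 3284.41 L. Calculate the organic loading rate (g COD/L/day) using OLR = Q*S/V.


OLR = Q * S / V
= 82.29 * 61.94 / 3284.41
= 1.5519 g/L/day

1.5519 g/L/day


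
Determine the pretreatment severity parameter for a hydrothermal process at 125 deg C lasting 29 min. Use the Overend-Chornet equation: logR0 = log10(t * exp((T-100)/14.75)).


logR0 = log10(t * exp((T - 100) / 14.75))
= log10(29 * exp((125 - 100) / 14.75))
= 2.1985

2.1985


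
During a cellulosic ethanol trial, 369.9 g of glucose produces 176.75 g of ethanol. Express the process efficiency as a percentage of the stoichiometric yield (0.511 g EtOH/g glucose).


Fermentation efficiency = (actual / (0.511 * glucose)) * 100
= (176.75 / (0.511 * 369.9)) * 100
= 93.5092%

93.5092%


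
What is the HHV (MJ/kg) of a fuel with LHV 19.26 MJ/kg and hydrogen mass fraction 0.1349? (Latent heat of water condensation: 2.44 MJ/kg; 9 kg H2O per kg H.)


HHV = LHV + H_frac * 9 * 2.44
= 19.26 + 0.1349 * 9 * 2.44
= 22.2224 MJ/kg

22.2224 MJ/kg


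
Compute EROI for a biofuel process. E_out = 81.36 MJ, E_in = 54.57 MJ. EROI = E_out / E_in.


EROI = E_out / E_in
= 81.36 / 54.57
= 1.4909

1.4909


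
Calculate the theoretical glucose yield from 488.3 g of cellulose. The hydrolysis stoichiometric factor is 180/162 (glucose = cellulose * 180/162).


glucose = cellulose * 180/162
= 488.3 * 180/162
= 542.5556 g

542.5556 g


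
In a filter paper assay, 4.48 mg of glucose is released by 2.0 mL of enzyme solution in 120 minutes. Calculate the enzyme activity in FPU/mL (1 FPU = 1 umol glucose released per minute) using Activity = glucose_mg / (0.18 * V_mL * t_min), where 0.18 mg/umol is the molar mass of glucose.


Activity = glucose_mg / (0.18 mg/umol * V_mL * t_min)
= 4.48 / (0.18 * 2.0 * 120)
= 0.1037 FPU/mL

0.1037 FPU/mL


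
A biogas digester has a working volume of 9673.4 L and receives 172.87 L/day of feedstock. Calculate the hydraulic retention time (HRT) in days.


HRT = V / Q
= 9673.4 / 172.87
= 55.9577 days

55.9577 days


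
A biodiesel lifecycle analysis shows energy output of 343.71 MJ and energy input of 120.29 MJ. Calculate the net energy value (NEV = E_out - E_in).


NEV = E_out - E_in
= 343.71 - 120.29
= 223.4200 MJ

223.4200 MJ


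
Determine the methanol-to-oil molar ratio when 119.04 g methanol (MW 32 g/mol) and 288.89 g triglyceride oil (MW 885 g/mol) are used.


Molar ratio = n_MeOH / n_oil = (MeOH/32) / (oil/885) = (MeOH * 885) / (32 * oil)
= (119.04 * 885) / (32 * 288.89)
= 11.3960

11.3960


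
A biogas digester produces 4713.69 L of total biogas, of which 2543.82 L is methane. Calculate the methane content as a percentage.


CH4% = V_CH4 / V_total * 100
= 2543.82 / 4713.69 * 100
= 53.9666%

53.9666%


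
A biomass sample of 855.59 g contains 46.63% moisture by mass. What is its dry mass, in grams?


Wd = Ww * (1 - MC/100)
= 855.59 * (1 - 46.63/100)
= 456.6284 g

456.6284 g


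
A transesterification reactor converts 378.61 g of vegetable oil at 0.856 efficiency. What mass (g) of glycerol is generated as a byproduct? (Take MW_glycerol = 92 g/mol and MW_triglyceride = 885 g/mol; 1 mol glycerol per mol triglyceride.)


glycerol = oil * conv * (92/885)
= 378.61 * 0.856 * 92 / 885
= 33.6907 g

33.6907 g


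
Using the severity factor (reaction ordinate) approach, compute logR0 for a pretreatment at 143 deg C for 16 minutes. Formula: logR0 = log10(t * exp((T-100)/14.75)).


logR0 = log10(t * exp((T - 100) / 14.75))
= log10(16 * exp((143 - 100) / 14.75))
= 2.4702

2.4702


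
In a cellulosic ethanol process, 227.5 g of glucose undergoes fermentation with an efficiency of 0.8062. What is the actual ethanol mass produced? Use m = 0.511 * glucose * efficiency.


Actual ethanol: m = 0.511 * 227.5 * 0.8062
m = 93.7228 g

93.7228 g


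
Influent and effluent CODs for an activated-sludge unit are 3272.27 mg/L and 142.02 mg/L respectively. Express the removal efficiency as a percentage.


eta = (COD_in - COD_out) / COD_in * 100
= (3272.27 - 142.02) / 3272.27 * 100
= 95.6599%

95.6599%


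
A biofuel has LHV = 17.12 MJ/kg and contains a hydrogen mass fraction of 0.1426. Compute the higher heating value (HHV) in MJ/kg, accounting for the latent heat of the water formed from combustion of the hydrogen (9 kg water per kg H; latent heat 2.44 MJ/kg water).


HHV = LHV + H_frac * 9 * 2.44
= 17.12 + 0.1426 * 9 * 2.44
= 20.2515 MJ/kg

20.2515 MJ/kg


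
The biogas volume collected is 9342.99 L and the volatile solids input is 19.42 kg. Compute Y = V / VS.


Y = V / VS
= 9342.99 / 19.42
= 481.1014 L/kg VS

481.1014 L/kg VS


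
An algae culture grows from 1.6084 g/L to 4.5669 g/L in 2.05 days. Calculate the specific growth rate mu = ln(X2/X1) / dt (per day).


mu = ln(X2/X1) / dt
= ln(4.5669/1.6084) / 2.05
= 0.5091 per day

0.5091 per day


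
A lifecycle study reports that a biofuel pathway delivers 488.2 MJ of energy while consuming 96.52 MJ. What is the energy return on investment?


EROI = E_out / E_in
= 488.2 / 96.52
= 5.0580

5.0580


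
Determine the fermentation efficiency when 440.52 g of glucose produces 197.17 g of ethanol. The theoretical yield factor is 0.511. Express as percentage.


Fermentation efficiency = (actual / (0.511 * glucose)) * 100
= (197.17 / (0.511 * 440.52)) * 100
= 87.5900%

87.5900%


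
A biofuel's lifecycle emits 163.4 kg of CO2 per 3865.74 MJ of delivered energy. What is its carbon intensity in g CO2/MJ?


CI = CO2 * 1000 / E
= 163.4 * 1000 / 3865.74
= 42.2688 g CO2/MJ

42.2688 g CO2/MJ


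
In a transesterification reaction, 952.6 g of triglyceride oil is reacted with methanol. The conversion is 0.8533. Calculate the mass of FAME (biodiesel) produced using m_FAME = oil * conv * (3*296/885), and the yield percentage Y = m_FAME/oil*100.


m_FAME = oil * conv * (3 * 296 / 885) = oil * conv * (888/885)
= 952.6 * 0.8533 * 888 / 885
= 815.6090 g
Y = m_FAME / oil * 100 = conv * (888/885) * 100
= 0.8533 * 888 / 885 * 100
= 85.62%

815.6090 g FAME; Y = 85.62%


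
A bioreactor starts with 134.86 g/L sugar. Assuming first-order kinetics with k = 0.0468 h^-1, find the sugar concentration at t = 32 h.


S = S0 * exp(-k * t)
S = 134.86 * exp(-0.0468 * 32)
S = 30.1636 g/L

30.1636 g/L


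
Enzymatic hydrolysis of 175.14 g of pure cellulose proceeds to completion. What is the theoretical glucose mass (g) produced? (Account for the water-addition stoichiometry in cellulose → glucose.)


glucose = cellulose * 180/162
= 175.14 * 180/162
= 194.6000 g

194.6000 g


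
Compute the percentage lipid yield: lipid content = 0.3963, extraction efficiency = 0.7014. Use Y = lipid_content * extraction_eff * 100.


Y = lipid_content * extraction_eff * 100
= 0.3963 * 0.7014 * 100
= 27.7965%

27.7965%


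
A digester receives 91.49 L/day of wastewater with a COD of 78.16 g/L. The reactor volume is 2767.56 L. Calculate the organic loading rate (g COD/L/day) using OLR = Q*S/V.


OLR = Q * S / V
= 91.49 * 78.16 / 2767.56
= 2.5838 g/L/day

2.5838 g/L/day


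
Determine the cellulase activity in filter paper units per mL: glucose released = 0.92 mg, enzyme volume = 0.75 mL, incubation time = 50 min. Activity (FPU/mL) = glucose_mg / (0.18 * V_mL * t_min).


Activity = glucose_mg / (0.18 mg/umol * V_mL * t_min)
= 0.92 / (0.18 * 0.75 * 50)
= 0.1363 FPU/mL

0.1363 FPU/mL


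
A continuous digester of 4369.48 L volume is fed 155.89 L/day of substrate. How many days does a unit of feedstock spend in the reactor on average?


HRT = V / Q
= 4369.48 / 155.89
= 28.0293 days

28.0293 days


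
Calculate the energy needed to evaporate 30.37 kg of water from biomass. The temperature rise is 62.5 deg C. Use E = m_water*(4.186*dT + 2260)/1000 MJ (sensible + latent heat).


E = m_water * (4.186 * dT + 2260) / 1000
= 30.37 * (4.186 * 62.5 + 2260) / 1000
= 76.5818 MJ

76.5818 MJ


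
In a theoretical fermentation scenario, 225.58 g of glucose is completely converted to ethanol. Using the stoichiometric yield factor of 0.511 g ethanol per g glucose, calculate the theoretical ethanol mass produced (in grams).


Theoretical ethanol yield: m_EtOH = 0.511 * m_glucose
m_EtOH = 0.511 * 225.58 = 115.2714 g

115.2714 g


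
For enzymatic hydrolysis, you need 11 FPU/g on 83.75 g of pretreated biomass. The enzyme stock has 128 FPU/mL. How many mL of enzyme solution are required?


V = dosage * m_sub / activity
V = 11 * 83.75 / 128
V = 7.1973 mL

7.1973 mL


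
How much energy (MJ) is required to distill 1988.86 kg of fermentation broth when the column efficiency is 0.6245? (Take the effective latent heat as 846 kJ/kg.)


E = m * 846 / (eta * 1000)
= 1988.86 * 846 / (0.6245 * 1000)
= 2694.2763 MJ

2694.2763 MJ


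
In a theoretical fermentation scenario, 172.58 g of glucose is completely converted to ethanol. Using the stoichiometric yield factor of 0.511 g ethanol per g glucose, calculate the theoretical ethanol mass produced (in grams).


Theoretical ethanol yield: m_EtOH = 0.511 * m_glucose
m_EtOH = 0.511 * 172.58 = 88.1884 g

88.1884 g


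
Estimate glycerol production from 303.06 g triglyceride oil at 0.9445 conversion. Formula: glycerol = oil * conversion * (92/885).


glycerol = oil * conv * (92/885)
= 303.06 * 0.9445 * 92 / 885
= 29.7560 g

29.7560 g


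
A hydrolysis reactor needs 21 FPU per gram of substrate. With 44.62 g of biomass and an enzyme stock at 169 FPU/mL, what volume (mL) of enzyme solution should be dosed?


V = dosage * m_sub / activity
V = 21 * 44.62 / 169
V = 5.5445 mL

5.5445 mL


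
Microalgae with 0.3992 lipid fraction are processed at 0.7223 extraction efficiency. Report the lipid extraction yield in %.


Y = lipid_content * extraction_eff * 100
= 0.3992 * 0.7223 * 100
= 28.8342%

28.8342%


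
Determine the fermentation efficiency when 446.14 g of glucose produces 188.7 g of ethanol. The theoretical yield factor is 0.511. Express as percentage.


Fermentation efficiency = (actual / (0.511 * glucose)) * 100
= (188.7 / (0.511 * 446.14)) * 100
= 82.7713%

82.7713%


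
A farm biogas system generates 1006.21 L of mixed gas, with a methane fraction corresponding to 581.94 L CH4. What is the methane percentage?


CH4% = V_CH4 / V_total * 100
= 581.94 / 1006.21 * 100
= 57.8348%

57.8348%


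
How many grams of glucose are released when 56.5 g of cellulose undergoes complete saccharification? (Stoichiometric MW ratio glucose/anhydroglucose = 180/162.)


glucose = cellulose * 180/162
= 56.5 * 180/162
= 62.7778 g

62.7778 g


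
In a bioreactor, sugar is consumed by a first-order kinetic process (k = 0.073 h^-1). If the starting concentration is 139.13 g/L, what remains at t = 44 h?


S = S0 * exp(-k * t)
S = 139.13 * exp(-0.073 * 44)
S = 5.6036 g/L

5.6036 g/L


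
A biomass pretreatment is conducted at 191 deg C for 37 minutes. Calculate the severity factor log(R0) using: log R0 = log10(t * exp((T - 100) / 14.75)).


logR0 = log10(t * exp((T - 100) / 14.75))
= log10(37 * exp((191 - 100) / 14.75))
= 4.2476

4.2476


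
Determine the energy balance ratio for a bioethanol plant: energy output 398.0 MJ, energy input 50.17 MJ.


EROI = E_out / E_in
= 398.0 / 50.17
= 7.9330

7.9330


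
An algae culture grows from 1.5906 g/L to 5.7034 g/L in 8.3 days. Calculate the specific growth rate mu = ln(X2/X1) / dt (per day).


mu = ln(X2/X1) / dt
= ln(5.7034/1.5906) / 8.3
= 0.1538 per day

0.1538 per day


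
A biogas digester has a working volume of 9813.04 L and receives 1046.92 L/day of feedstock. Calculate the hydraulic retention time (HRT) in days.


HRT = V / Q
= 9813.04 / 1046.92
= 9.3732 days

9.3732 days


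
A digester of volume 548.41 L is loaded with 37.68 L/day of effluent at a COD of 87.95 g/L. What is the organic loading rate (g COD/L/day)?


OLR = Q * S / V
= 37.68 * 87.95 / 548.41
= 6.0428 g/L/day

6.0428 g/L/day


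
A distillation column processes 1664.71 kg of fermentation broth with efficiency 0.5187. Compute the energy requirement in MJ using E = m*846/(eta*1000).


E = m * 846 / (eta * 1000)
= 1664.71 * 846 / (0.5187 * 1000)
= 2715.1430 MJ

2715.1430 MJ


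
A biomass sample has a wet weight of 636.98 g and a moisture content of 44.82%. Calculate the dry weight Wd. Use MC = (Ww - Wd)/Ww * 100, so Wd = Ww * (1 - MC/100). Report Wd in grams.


Wd = Ww * (1 - MC/100)
= 636.98 * (1 - 44.82/100)
= 351.4856 g

351.4856 g


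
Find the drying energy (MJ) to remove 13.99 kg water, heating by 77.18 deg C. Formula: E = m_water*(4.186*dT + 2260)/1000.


E = m_water * (4.186 * dT + 2260) / 1000
= 13.99 * (4.186 * 77.18 + 2260) / 1000
= 36.1372 MJ

36.1372 MJ


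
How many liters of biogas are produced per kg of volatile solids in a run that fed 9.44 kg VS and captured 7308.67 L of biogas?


Y = V / VS
= 7308.67 / 9.44
= 774.2235 L/kg VS

774.2235 L/kg VS


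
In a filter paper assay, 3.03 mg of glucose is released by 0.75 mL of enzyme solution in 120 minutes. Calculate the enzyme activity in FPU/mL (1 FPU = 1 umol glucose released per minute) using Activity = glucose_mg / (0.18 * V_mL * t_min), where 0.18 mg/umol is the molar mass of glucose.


Activity = glucose_mg / (0.18 mg/umol * V_mL * t_min)
= 3.03 / (0.18 * 0.75 * 120)
= 0.1870 FPU/mL

0.1870 FPU/mL


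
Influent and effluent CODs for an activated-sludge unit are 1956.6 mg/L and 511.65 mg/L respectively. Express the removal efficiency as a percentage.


eta = (COD_in - COD_out) / COD_in * 100
= (1956.6 - 511.65) / 1956.6 * 100
= 73.8500%

73.8500%


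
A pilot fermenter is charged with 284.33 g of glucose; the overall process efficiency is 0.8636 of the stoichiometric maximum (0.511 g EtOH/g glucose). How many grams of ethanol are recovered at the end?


Actual ethanol: m = 0.511 * 284.33 * 0.8636
m = 125.4747 g

125.4747 g


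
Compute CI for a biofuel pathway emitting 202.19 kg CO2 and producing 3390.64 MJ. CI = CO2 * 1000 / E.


CI = CO2 * 1000 / E
= 202.19 * 1000 / 3390.64
= 59.6318 g CO2/MJ

59.6318 g CO2/MJ


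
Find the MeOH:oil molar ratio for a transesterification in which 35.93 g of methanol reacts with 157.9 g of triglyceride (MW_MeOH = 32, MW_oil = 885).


Molar ratio = n_MeOH / n_oil = (MeOH/32) / (oil/885) = (MeOH * 885) / (32 * oil)
= (35.93 * 885) / (32 * 157.9)
= 6.2932

6.2932


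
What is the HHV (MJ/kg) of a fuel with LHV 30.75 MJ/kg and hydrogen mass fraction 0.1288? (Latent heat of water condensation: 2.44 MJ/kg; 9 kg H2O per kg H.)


HHV = LHV + H_frac * 9 * 2.44
= 30.75 + 0.1288 * 9 * 2.44
= 33.5784 MJ/kg

33.5784 MJ/kg


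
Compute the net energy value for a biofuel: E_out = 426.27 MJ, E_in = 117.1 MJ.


NEV = E_out - E_in
= 426.27 - 117.1
= 309.1700 MJ

309.1700 MJ


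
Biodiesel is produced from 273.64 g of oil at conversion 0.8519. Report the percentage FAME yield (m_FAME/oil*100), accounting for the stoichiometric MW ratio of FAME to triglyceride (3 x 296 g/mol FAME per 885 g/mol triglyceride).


m_FAME = oil * conv * (3 * 296 / 885) = oil * conv * (888/885)
= 273.64 * 0.8519 * 888 / 885
= 233.9041 g
Y = m_FAME / oil * 100 = conv * (888/885) * 100
= 0.8519 * 888 / 885 * 100
= 85.48%

85.48%


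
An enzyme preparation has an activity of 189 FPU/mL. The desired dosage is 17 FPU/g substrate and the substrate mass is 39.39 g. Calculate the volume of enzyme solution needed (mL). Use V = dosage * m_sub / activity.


V = dosage * m_sub / activity
V = 17 * 39.39 / 189
V = 3.5430 mL

3.5430 mL


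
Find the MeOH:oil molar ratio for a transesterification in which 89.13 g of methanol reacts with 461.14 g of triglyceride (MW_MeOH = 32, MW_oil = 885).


Molar ratio = n_MeOH / n_oil = (MeOH/32) / (oil/885) = (MeOH * 885) / (32 * oil)
= (89.13 * 885) / (32 * 461.14)
= 5.3455

5.3455


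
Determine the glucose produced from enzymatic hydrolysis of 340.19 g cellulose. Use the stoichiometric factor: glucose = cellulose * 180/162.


glucose = cellulose * 180/162
= 340.19 * 180/162
= 377.9889 g

377.9889 g


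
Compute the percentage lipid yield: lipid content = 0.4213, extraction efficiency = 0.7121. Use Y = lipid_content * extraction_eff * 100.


Y = lipid_content * extraction_eff * 100
= 0.4213 * 0.7121 * 100
= 30.0008%

30.0008%


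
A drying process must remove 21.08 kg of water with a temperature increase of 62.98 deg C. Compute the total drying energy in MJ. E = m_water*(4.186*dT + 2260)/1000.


E = m_water * (4.186 * dT + 2260) / 1000
= 21.08 * (4.186 * 62.98 + 2260) / 1000
= 53.1982 MJ

53.1982 MJ


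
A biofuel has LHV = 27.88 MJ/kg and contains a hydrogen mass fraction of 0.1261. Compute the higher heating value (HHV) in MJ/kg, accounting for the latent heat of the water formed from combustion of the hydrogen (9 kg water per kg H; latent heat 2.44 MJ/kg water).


HHV = LHV + H_frac * 9 * 2.44
= 27.88 + 0.1261 * 9 * 2.44
= 30.6492 MJ/kg

30.6492 MJ/kg


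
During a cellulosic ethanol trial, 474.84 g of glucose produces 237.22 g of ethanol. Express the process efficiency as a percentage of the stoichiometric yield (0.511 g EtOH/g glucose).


Fermentation efficiency = (actual / (0.511 * glucose)) * 100
= (237.22 / (0.511 * 474.84)) * 100
= 97.7649%

97.7649%


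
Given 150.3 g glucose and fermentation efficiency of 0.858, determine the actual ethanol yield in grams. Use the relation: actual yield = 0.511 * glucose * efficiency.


Actual ethanol: m = 0.511 * 150.3 * 0.858
m = 65.8972 g

65.8972 g


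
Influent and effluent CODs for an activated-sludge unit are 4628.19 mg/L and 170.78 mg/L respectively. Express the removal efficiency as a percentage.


eta = (COD_in - COD_out) / COD_in * 100
= (4628.19 - 170.78) / 4628.19 * 100
= 96.3100%

96.3100%


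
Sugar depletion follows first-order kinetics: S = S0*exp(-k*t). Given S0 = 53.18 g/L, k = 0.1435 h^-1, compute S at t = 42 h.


S = S0 * exp(-k * t)
S = 53.18 * exp(-0.1435 * 42)
S = 0.1283 g/L

0.1283 g/L


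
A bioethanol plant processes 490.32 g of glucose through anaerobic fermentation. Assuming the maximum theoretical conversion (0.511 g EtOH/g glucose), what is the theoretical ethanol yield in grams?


Theoretical ethanol yield: m_EtOH = 0.511 * m_glucose
m_EtOH = 0.511 * 490.32 = 250.5535 g

250.5535 g


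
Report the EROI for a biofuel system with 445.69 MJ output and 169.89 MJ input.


EROI = E_out / E_in
= 445.69 / 169.89
= 2.6234

2.6234


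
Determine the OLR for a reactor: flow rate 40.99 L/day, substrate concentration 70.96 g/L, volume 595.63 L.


OLR = Q * S / V
= 40.99 * 70.96 / 595.63
= 4.8833 g/L/day

4.8833 g/L/day


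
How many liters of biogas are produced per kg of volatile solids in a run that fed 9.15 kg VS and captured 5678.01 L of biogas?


Y = V / VS
= 5678.01 / 9.15
= 620.5475 L/kg VS

620.5475 L/kg VS


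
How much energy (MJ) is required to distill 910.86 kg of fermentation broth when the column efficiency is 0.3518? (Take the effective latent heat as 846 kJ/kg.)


E = m * 846 / (eta * 1000)
= 910.86 * 846 / (0.3518 * 1000)
= 2190.4138 MJ

2190.4138 MJ


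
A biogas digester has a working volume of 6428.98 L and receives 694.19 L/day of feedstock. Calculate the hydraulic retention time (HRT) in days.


HRT = V / Q
= 6428.98 / 694.19
= 9.2611 days

9.2611 days


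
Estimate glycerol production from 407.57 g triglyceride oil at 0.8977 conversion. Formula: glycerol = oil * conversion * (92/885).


glycerol = oil * conv * (92/885)
= 407.57 * 0.8977 * 92 / 885
= 38.0345 g

38.0345 g


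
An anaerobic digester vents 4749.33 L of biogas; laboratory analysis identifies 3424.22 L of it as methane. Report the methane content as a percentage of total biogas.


CH4% = V_CH4 / V_total * 100
= 3424.22 / 4749.33 * 100
= 72.0990%

72.0990%


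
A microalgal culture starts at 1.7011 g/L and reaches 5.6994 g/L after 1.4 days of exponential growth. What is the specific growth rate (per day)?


mu = ln(X2/X1) / dt
= ln(5.6994/1.7011) / 1.4
= 0.8636 per day

0.8636 per day


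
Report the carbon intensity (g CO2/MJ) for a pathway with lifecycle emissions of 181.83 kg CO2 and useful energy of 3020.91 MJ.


CI = CO2 * 1000 / E
= 181.83 * 1000 / 3020.91
= 60.1905 g CO2/MJ

60.1905 g CO2/MJ


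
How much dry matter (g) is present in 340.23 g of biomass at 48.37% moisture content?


Wd = Ww * (1 - MC/100)
= 340.23 * (1 - 48.37/100)
= 175.6607 g

175.6607 g


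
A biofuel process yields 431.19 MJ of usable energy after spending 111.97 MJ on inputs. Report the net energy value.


NEV = E_out - E_in
= 431.19 - 111.97
= 319.2200 MJ

319.2200 MJ


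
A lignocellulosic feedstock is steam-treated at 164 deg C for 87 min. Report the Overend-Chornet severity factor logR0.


logR0 = log10(t * exp((T - 100) / 14.75))
= log10(87 * exp((164 - 100) / 14.75))
= 3.8239

3.8239


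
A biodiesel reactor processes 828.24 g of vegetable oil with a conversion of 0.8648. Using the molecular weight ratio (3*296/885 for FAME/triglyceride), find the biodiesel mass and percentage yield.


m_FAME = oil * conv * (3 * 296 / 885) = oil * conv * (888/885)
= 828.24 * 0.8648 * 888 / 885
= 718.6900 g
Y = m_FAME / oil * 100 = conv * (888/885) * 100
= 0.8648 * 888 / 885 * 100
= 86.77%

718.6900 g FAME; Y = 86.77%


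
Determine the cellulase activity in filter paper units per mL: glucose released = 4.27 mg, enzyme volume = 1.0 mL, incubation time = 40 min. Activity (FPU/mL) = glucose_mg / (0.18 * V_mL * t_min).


Activity = glucose_mg / (0.18 mg/umol * V_mL * t_min)
= 4.27 / (0.18 * 1.0 * 40)
= 0.5931 FPU/mL

0.5931 FPU/mL


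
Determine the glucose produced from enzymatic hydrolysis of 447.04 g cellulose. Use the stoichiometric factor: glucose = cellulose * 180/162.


glucose = cellulose * 180/162
= 447.04 * 180/162
= 496.7111 g

496.7111 g


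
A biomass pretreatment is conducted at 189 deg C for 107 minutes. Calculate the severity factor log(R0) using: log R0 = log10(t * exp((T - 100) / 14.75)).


logR0 = log10(t * exp((T - 100) / 14.75))
= log10(107 * exp((189 - 100) / 14.75))
= 4.6499

4.6499


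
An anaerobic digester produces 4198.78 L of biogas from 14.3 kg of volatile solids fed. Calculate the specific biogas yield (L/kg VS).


Y = V / VS
= 4198.78 / 14.3
= 293.6210 L/kg VS

293.6210 L/kg VS


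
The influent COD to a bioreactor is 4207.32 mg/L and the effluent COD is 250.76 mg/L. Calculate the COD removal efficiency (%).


eta = (COD_in - COD_out) / COD_in * 100
= (4207.32 - 250.76) / 4207.32 * 100
= 94.0399%

94.0399%


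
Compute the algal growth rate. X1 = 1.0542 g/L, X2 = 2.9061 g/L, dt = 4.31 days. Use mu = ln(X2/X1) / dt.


mu = ln(X2/X1) / dt
= ln(2.9061/1.0542) / 4.31
= 0.2353 per day

0.2353 per day


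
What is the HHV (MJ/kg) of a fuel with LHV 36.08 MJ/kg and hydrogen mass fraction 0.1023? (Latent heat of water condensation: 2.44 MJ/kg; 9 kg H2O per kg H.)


HHV = LHV + H_frac * 9 * 2.44
= 36.08 + 0.1023 * 9 * 2.44
= 38.3265 MJ/kg

38.3265 MJ/kg


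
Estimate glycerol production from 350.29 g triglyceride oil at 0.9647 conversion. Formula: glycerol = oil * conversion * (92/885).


glycerol = oil * conv * (92/885)
= 350.29 * 0.9647 * 92 / 885
= 35.1289 g

35.1289 g


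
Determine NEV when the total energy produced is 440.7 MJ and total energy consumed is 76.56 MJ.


NEV = E_out - E_in
= 440.7 - 76.56
= 364.1400 MJ

364.1400 MJ


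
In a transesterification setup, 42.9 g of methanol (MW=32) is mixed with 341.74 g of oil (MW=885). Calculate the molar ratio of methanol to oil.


Molar ratio = n_MeOH / n_oil = (MeOH/32) / (oil/885) = (MeOH * 885) / (32 * oil)
= (42.9 * 885) / (32 * 341.74)
= 3.4718

3.4718


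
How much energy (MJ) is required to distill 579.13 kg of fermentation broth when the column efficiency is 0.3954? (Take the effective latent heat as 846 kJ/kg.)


E = m * 846 / (eta * 1000)
= 579.13 * 846 / (0.3954 * 1000)
= 1239.1097 MJ

1239.1097 MJ


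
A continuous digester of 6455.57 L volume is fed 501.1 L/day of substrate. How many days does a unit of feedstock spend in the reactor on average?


HRT = V / Q
= 6455.57 / 501.1
= 12.8828 days

12.8828 days


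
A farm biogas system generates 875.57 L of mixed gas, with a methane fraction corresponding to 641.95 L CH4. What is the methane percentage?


CH4% = V_CH4 / V_total * 100
= 641.95 / 875.57 * 100
= 73.3180%

73.3180%


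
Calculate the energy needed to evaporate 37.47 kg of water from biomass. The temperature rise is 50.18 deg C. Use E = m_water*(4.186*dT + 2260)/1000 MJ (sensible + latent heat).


E = m_water * (4.186 * dT + 2260) / 1000
= 37.47 * (4.186 * 50.18 + 2260) / 1000
= 92.5529 MJ

92.5529 MJ


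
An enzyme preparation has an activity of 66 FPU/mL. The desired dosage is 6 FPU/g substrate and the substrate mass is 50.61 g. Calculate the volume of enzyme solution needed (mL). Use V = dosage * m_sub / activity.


V = dosage * m_sub / activity
V = 6 * 50.61 / 66
V = 4.6009 mL

4.6009 mL


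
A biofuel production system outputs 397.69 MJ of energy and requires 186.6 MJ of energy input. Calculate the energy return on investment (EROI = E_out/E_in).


EROI = E_out / E_in
= 397.69 / 186.6
= 2.1312

2.1312


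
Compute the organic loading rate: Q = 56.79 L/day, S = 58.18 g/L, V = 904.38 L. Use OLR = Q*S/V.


OLR = Q * S / V
= 56.79 * 58.18 / 904.38
= 3.6534 g/L/day

3.6534 g/L/day


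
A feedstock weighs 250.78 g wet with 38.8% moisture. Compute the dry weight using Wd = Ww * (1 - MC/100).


Wd = Ww * (1 - MC/100)
= 250.78 * (1 - 38.8/100)
= 153.4774 g

153.4774 g


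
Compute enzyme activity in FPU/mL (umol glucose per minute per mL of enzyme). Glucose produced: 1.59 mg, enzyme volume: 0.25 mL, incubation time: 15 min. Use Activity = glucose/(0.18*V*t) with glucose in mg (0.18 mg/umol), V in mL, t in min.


Activity = glucose_mg / (0.18 mg/umol * V_mL * t_min)
= 1.59 / (0.18 * 0.25 * 15)
= 2.3556 FPU/mL

2.3556 FPU/mL


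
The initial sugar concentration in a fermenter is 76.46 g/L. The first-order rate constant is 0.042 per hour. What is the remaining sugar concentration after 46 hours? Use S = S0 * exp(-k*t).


S = S0 * exp(-k * t)
S = 76.46 * exp(-0.042 * 46)
S = 11.0759 g/L

11.0759 g/L


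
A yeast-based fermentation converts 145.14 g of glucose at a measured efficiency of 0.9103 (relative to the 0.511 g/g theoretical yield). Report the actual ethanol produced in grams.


Actual ethanol: m = 0.511 * 145.14 * 0.9103
m = 67.5138 g

67.5138 g
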